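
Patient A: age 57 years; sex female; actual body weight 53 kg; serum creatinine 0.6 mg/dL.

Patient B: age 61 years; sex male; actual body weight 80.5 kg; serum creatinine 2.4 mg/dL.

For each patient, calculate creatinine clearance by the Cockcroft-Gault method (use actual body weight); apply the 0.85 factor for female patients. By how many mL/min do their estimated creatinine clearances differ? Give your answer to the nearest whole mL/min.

Patient A: CrCl = (140 − 57) × 53 / (72 × 0.6) × 0.85 = 4399.0 / 43.20 × 0.85 ≈ 86.6 mL/min
Patient B: CrCl = (140 − 61) × 80.5 / (72 × 2.4) = 6359.5 / 172.80 ≈ 36.8 mL/min
|86.6 − 36.8| = 49.8 mL/min

50 mL/min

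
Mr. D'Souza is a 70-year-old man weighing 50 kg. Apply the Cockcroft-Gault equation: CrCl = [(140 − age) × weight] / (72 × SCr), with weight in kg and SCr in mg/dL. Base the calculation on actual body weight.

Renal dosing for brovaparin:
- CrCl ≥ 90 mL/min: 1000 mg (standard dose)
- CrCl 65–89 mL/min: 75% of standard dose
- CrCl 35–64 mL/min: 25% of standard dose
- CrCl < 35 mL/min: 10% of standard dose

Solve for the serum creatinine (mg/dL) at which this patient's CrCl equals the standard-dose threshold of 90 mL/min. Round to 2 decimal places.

Standard dose requires CrCl ≥ 90 mL/min.
Set (140 − 70) × 50 / (72 × SCr) = 90
SCr = (140 − 70) × 50 / (72 × 90) = 0.540 mg/dL

0.54 mg/dL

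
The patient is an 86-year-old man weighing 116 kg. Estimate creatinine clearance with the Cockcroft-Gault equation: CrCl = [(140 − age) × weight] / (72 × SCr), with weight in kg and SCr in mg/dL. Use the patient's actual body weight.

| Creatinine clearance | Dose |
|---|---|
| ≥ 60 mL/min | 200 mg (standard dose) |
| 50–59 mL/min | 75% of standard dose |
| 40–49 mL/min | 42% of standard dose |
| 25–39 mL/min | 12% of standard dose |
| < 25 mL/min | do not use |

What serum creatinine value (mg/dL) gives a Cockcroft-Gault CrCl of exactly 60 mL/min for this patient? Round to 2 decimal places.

Standard dose requires CrCl ≥ 60 mL/min.
Set (140 − 86) × 116 / (72 × SCr) = 60
SCr = (140 − 86) × 116 / (72 × 60) = 1.450 mg/dL

1.45 mg/dL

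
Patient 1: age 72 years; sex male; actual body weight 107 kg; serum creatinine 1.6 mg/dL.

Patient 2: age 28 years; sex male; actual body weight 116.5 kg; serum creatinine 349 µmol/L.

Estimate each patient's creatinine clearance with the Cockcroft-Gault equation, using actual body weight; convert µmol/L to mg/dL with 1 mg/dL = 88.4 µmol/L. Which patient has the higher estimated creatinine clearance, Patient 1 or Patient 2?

Patient 1

Patient 1: CrCl = (140 − 72) × 107 / (72 × 1.6) = 7276.0 / 115.20 ≈ 63.2 mL/min
Patient 2: SCr = 349 / 88.4 = 3.948 mg/dL
Patient 2: CrCl = (140 − 28) × 116.5 / (72 × 3.948) = 13048.0 / 284.26 ≈ 45.9 mL/min
63.2 vs 45.9 mL/min → Patient 1 is higher.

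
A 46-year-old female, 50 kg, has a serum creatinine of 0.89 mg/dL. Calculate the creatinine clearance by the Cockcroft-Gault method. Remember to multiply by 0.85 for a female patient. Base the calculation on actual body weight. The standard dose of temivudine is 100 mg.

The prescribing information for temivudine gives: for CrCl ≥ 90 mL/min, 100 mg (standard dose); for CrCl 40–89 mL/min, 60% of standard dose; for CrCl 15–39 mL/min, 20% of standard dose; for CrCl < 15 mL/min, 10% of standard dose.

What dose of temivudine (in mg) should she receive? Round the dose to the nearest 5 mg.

CrCl = (140 − 46) × 50 / (72 × 0.89) × 0.85 = 4700.0 / 64.08 × 0.85 ≈ 62.3 mL/min
CrCl ≈ 62 mL/min → bracket 40–89 mL/min.
60% of 100 mg = 60 mg

60 mg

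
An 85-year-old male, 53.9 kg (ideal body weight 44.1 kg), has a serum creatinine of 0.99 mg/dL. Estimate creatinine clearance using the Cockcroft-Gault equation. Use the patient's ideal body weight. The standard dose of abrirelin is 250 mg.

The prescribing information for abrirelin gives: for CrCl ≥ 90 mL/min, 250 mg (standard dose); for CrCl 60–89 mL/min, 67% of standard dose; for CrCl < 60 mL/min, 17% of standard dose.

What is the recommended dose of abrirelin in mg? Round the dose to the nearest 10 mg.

40 mg

CrCl = (140 − 85) × 44.1 / (72 × 0.99) = 2425.5 / 71.28 ≈ 34.0 mL/min
CrCl ≈ 34 mL/min → bracket < 60 mL/min.
17% of 250 mg = 42.5 mg → 40 mg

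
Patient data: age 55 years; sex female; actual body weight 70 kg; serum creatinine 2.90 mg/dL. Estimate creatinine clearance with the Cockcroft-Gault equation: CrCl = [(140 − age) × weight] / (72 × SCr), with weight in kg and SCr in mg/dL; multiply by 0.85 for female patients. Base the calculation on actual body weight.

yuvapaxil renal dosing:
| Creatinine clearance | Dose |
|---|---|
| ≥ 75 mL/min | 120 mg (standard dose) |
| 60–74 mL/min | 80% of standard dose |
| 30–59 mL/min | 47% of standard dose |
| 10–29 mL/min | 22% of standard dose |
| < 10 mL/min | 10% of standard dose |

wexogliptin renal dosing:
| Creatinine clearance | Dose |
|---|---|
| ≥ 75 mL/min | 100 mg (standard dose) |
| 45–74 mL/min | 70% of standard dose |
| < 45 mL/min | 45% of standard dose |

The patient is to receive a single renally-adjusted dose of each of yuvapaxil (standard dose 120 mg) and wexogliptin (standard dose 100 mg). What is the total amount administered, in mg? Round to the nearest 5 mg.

CrCl = (140 − 55) × 70 / (72 × 2.9) × 0.85 = 5950.0 / 208.80 × 0.85 ≈ 24.2 mL/min
CrCl ≈ 24 mL/min.
yuvapaxil: 10–29 mL/min → 22% of 120 mg = 26.4 mg.
wexogliptin: < 45 mL/min → 45% of 100 mg = 45 mg.
Total = 26.4 + 45 = 71.4 mg.

70 mg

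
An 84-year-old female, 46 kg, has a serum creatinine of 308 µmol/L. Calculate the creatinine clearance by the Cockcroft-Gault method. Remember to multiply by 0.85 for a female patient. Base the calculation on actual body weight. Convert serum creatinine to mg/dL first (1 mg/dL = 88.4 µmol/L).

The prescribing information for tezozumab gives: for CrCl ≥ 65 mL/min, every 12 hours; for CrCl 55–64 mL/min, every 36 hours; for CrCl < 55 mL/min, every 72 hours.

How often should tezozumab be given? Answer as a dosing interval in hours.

SCr = 308 / 88.4 = 3.484 mg/dL
CrCl = (140 − 84) × 46 / (72 × 3.484) × 0.85 = 2576.0 / 250.85 × 0.85 ≈ 8.7 mL/min
CrCl ≈ 9 mL/min → bracket < 55 mL/min → every 72 hours.

every 72 hours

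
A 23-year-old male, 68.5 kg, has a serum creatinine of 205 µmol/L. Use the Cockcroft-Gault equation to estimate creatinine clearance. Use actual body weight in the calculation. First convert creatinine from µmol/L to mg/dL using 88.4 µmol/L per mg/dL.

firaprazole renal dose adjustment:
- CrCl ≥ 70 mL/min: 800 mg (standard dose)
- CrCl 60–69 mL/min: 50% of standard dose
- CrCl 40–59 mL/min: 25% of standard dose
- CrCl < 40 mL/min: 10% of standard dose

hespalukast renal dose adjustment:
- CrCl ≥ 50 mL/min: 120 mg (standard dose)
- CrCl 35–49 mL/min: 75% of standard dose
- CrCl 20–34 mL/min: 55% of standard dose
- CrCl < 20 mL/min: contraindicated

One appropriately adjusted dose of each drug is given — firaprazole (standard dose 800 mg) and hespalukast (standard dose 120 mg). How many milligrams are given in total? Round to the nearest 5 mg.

290 mg

SCr = 205 / 88.4 = 2.319 mg/dL
CrCl = (140 − 23) × 68.5 / (72 × 2.319) = 8014.5 / 166.97 ≈ 48.0 mL/min
CrCl ≈ 48 mL/min.
firaprazole: 40–59 mL/min → 25% of 800 mg = 200 mg.
hespalukast: 35–49 mL/min → 75% of 120 mg = 90 mg.
Total = 200 + 90 = 290 mg.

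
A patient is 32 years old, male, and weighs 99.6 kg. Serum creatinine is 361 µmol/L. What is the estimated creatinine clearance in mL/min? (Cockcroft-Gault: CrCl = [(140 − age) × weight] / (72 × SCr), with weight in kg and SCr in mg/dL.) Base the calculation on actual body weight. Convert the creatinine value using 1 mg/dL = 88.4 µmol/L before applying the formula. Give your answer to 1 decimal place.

36.6 mL/min

SCr = 361 / 88.4 = 4.084 mg/dL
CrCl = (140 − 32) × 99.6 / (72 × 4.084) = 10756.8 / 294.05 ≈ 36.6 mL/min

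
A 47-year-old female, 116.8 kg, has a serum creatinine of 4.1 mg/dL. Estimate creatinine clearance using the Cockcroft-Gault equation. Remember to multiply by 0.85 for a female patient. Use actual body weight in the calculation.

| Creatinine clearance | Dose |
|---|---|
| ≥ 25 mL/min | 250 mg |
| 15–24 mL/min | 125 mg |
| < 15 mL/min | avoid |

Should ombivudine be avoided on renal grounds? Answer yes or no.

no

CrCl = (140 − 47) × 116.8 / (72 × 4.1) × 0.85 = 10862.4 / 295.20 × 0.85 ≈ 31.3 mL/min
CrCl ≈ 31 mL/min, which is ≥ 15 mL/min.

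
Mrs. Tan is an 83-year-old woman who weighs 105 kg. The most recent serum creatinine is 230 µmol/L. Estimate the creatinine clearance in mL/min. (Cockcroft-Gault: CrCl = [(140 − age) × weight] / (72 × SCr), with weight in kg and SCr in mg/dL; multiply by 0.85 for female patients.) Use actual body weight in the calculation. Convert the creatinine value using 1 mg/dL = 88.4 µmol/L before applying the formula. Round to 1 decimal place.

SCr = 230 / 88.4 = 2.602 mg/dL
CrCl = (140 − 83) × 105 / (72 × 2.602) × 0.85 = 5985.0 / 187.34 × 0.85 ≈ 27.2 mL/min

27.2 mL/min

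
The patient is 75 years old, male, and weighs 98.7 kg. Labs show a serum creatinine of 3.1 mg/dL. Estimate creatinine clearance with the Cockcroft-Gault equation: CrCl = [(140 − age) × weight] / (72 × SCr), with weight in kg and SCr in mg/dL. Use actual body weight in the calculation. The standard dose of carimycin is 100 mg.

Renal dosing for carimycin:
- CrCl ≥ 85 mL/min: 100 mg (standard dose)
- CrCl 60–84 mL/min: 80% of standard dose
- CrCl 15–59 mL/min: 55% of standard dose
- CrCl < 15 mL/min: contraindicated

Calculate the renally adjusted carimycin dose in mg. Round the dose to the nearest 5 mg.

55 mg

CrCl = (140 − 75) × 98.7 / (72 × 3.1) = 6415.5 / 223.20 ≈ 28.7 mL/min
CrCl ≈ 29 mL/min → bracket 15–59 mL/min.
55% of 100 mg = 55 mg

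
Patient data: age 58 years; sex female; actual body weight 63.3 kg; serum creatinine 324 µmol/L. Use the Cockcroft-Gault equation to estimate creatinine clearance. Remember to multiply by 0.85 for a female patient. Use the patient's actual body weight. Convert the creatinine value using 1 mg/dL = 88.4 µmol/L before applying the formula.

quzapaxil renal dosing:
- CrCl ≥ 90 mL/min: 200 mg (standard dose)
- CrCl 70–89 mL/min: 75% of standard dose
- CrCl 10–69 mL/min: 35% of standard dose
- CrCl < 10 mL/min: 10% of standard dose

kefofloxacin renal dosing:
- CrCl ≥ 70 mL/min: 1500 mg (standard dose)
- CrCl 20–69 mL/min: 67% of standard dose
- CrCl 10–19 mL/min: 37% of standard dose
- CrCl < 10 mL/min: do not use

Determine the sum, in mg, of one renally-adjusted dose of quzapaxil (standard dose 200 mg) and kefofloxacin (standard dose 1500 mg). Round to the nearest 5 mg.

625 mg

SCr = 324 / 88.4 = 3.665 mg/dL
CrCl = (140 − 58) × 63.3 / (72 × 3.665) × 0.85 = 5190.6 / 263.88 × 0.85 ≈ 16.7 mL/min
CrCl ≈ 17 mL/min.
quzapaxil: 10–69 mL/min → 35% of 200 mg = 70 mg.
kefofloxacin: 10–19 mL/min → 37% of 1500 mg = 555 mg.
Total = 70 + 555 = 625 mg.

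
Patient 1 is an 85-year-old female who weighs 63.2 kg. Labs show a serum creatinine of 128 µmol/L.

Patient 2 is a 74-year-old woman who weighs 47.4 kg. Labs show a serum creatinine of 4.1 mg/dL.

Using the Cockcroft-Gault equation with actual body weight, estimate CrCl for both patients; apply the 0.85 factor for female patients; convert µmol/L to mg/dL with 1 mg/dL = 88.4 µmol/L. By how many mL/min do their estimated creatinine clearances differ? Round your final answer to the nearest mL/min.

19 mL/min

Patient 1: SCr = 128 / 88.4 = 1.448 mg/dL
Patient 1: CrCl = (140 − 85) × 63.2 / (72 × 1.448) × 0.85 = 3476.0 / 104.26 × 0.85 ≈ 28.3 mL/min
Patient 2: CrCl = (140 − 74) × 47.4 / (72 × 4.1) × 0.85 = 3128.4 / 295.20 × 0.85 ≈ 9.0 mL/min
|28.3 − 9.0| = 19.3 mL/min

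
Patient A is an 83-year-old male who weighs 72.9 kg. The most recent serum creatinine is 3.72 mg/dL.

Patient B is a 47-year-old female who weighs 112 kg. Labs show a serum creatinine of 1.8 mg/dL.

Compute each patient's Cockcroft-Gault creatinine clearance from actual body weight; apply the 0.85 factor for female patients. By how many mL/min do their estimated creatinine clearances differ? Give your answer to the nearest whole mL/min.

53 mL/min

Patient A: CrCl = (140 − 83) × 72.9 / (72 × 3.72) = 4155.3 / 267.84 ≈ 15.5 mL/min
Patient B: CrCl = (140 − 47) × 112 / (72 × 1.8) × 0.85 = 10416.0 / 129.60 × 0.85 ≈ 68.3 mL/min
|15.5 − 68.3| = 52.8 mL/min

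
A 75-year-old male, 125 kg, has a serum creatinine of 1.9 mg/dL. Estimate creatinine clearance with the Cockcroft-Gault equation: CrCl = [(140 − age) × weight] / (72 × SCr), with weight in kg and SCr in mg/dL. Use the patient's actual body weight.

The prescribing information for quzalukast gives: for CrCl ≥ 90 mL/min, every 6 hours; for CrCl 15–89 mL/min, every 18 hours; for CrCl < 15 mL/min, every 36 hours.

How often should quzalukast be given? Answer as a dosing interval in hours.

CrCl = (140 − 75) × 125 / (72 × 1.9) = 8125.0 / 136.80 ≈ 59.4 mL/min
CrCl ≈ 59 mL/min → bracket 15–89 mL/min → every 18 hours.

every 18 hours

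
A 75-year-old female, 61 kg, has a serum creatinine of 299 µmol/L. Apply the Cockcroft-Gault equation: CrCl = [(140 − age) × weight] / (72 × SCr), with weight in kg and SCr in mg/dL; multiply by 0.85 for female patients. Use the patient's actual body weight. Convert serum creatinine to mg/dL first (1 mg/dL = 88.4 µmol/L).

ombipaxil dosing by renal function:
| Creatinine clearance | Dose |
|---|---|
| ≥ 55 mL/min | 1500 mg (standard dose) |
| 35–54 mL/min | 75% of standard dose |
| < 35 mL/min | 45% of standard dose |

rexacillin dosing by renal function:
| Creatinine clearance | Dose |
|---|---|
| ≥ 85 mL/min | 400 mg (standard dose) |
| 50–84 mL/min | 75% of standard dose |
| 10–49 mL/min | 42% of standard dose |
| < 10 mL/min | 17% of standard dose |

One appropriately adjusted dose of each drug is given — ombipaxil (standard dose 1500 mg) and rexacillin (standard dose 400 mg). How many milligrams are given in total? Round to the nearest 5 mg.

845 mg

SCr = 299 / 88.4 = 3.382 mg/dL
CrCl = (140 − 75) × 61 / (72 × 3.382) × 0.85 = 3965.0 / 243.50 × 0.85 ≈ 13.8 mL/min
CrCl ≈ 14 mL/min.
ombipaxil: < 35 mL/min → 45% of 1500 mg = 675 mg.
rexacillin: 10–49 mL/min → 42% of 400 mg = 168 mg.
Total = 675 + 168 = 843 mg.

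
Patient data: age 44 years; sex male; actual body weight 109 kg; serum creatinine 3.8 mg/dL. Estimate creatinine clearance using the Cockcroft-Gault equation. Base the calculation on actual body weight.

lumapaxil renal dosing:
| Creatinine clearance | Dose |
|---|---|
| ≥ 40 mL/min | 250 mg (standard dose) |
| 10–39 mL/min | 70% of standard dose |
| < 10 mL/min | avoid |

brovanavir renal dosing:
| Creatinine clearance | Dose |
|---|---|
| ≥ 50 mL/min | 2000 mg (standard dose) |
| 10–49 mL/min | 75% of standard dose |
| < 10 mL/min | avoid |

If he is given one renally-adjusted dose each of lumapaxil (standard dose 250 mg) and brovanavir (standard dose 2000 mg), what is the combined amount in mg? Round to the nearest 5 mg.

1675 mg

CrCl = (140 − 44) × 109 / (72 × 3.8) = 10464.0 / 273.60 ≈ 38.2 mL/min
CrCl ≈ 38 mL/min.
lumapaxil: 10–39 mL/min → 70% of 250 mg = 175 mg.
brovanavir: 10–49 mL/min → 75% of 2000 mg = 1500 mg.
Total = 175 + 1500 = 1675 mg.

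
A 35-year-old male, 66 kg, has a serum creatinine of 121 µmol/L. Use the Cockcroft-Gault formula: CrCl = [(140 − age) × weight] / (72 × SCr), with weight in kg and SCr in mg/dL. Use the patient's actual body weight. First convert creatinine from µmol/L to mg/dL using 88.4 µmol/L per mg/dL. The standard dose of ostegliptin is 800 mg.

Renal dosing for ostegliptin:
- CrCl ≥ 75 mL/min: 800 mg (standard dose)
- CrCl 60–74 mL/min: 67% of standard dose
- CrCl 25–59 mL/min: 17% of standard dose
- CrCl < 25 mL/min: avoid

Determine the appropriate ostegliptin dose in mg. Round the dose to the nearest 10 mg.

540 mg

SCr = 121 / 88.4 = 1.369 mg/dL
CrCl = (140 − 35) × 66 / (72 × 1.369) = 6930.0 / 98.57 ≈ 70.3 mL/min
CrCl ≈ 70 mL/min → bracket 60–74 mL/min.
67% of 800 mg = 536 mg → 540 mg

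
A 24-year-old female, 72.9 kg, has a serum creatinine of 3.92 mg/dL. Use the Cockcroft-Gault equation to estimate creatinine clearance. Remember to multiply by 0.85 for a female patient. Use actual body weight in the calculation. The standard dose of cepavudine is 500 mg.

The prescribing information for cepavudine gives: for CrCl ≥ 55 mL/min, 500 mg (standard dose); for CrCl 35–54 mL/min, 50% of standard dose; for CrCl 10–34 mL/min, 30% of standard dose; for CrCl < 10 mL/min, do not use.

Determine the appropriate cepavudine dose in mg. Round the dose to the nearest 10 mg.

CrCl = (140 − 24) × 72.9 / (72 × 3.92) × 0.85 = 8456.4 / 282.24 × 0.85 ≈ 25.5 mL/min
CrCl ≈ 25 mL/min → bracket 10–34 mL/min.
30% of 500 mg = 150 mg

150 mg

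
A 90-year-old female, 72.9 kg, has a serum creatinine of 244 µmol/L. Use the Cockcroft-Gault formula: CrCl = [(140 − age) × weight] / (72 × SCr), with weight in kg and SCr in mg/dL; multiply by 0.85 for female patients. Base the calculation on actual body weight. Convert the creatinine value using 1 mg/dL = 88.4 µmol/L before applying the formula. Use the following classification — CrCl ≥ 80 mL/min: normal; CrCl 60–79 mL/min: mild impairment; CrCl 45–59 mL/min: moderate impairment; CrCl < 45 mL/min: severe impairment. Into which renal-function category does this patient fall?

severe impairment

SCr = 244 / 88.4 = 2.76 mg/dL
CrCl = (140 − 90) × 72.9 / (72 × 2.76) × 0.85 = 3645.0 / 198.72 × 0.85 ≈ 15.6 mL/min
16 mL/min falls in the 'severe impairment' range.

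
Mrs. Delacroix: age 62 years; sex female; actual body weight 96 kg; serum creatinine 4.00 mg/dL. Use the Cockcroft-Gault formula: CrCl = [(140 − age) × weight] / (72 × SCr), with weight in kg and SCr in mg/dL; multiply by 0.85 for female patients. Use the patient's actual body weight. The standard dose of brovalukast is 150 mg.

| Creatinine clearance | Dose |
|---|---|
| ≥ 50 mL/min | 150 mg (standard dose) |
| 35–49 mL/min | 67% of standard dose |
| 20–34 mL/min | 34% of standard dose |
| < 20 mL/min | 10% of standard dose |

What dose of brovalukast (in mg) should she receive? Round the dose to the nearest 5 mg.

50 mg

CrCl = (140 − 62) × 96 / (72 × 4) × 0.85 = 7488.0 / 288.00 × 0.85 ≈ 22.1 mL/min
CrCl ≈ 22 mL/min → bracket 20–34 mL/min.
34% of 150 mg = 51 mg → 50 mg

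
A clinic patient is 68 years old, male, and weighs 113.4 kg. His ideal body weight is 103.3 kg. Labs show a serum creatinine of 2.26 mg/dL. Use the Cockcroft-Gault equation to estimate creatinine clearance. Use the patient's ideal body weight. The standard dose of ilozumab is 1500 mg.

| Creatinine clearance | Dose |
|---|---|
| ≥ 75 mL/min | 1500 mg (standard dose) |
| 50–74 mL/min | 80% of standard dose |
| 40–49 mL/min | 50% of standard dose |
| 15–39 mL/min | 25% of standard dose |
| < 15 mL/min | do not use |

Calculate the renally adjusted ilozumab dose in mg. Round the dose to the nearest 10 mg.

750 mg

CrCl = (140 − 68) × 103.3 / (72 × 2.26) = 7437.6 / 162.72 ≈ 45.7 mL/min
CrCl ≈ 46 mL/min → bracket 40–49 mL/min.
50% of 1500 mg = 750 mg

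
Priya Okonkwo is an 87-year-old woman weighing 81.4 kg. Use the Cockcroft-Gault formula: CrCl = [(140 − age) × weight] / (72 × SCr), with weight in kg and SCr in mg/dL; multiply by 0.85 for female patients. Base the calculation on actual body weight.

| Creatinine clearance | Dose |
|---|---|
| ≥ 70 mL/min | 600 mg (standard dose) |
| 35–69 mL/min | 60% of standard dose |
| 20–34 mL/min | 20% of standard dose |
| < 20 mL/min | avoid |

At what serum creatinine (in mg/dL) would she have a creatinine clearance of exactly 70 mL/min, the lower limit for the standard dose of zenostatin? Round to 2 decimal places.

0.73 mg/dL

Standard dose requires CrCl ≥ 70 mL/min.
Set (140 − 87) × 81.4 × 0.85 / (72 × SCr) = 70
SCr = (140 − 87) × 81.4 × 0.85 / (72 × 70) = 0.728 mg/dL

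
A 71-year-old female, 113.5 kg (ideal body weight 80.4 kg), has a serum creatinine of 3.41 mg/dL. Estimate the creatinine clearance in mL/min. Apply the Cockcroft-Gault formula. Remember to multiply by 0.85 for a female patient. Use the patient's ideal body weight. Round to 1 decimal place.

19.2 mL/min

CrCl = (140 − 71) × 80.4 / (72 × 3.41) × 0.85 = 5547.6 / 245.52 × 0.85 ≈ 19.2 mL/min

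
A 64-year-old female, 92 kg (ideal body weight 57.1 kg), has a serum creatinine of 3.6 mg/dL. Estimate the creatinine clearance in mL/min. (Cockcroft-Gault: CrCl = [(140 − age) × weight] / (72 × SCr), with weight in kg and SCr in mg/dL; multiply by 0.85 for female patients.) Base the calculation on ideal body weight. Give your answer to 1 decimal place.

CrCl = (140 − 64) × 57.1 / (72 × 3.6) × 0.85 = 4339.6 / 259.20 × 0.85 ≈ 14.2 mL/min

14.2 mL/min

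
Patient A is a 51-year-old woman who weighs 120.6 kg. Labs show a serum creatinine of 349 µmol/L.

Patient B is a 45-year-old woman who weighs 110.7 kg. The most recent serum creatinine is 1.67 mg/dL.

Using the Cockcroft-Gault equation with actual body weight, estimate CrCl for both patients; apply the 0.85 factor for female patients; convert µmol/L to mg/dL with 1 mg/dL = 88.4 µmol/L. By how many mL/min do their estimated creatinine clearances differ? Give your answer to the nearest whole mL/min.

42 mL/min

Patient A: SCr = 349 / 88.4 = 3.948 mg/dL
Patient A: CrCl = (140 − 51) × 120.6 / (72 × 3.948) × 0.85 = 10733.4 / 284.26 × 0.85 ≈ 32.1 mL/min
Patient B: CrCl = (140 − 45) × 110.7 / (72 × 1.67) × 0.85 = 10516.5 / 120.24 × 0.85 ≈ 74.3 mL/min
|32.1 − 74.3| = 42.2 mL/min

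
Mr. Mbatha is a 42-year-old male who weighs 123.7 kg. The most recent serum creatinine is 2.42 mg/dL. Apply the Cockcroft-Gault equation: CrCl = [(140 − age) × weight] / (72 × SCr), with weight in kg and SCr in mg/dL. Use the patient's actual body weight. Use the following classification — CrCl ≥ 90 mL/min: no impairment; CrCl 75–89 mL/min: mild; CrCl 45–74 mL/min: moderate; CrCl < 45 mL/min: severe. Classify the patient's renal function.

CrCl = (140 − 42) × 123.7 / (72 × 2.42) = 12122.6 / 174.24 ≈ 69.6 mL/min
70 mL/min falls in the 'moderate' range.

moderate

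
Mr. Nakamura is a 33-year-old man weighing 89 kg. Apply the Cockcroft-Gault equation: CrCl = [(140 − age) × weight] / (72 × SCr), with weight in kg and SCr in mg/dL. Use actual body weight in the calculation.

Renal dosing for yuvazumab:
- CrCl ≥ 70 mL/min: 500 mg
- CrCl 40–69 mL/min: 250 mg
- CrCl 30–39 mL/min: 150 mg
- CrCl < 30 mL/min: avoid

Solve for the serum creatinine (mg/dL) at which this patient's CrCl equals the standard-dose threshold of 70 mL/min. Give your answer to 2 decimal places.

Standard dose requires CrCl ≥ 70 mL/min.
Set (140 − 33) × 89 / (72 × SCr) = 70
SCr = (140 − 33) × 89 / (72 × 70) = 1.889 mg/dL

1.89 mg/dL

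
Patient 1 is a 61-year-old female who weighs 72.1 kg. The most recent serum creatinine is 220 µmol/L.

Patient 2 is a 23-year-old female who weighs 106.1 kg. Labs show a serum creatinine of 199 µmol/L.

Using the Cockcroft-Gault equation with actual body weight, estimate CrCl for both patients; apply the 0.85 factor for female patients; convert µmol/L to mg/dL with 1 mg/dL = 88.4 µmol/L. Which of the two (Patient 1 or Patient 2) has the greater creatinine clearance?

Patient 2

Patient 1: SCr = 220 / 88.4 = 2.489 mg/dL
Patient 1: CrCl = (140 − 61) × 72.1 / (72 × 2.489) × 0.85 = 5695.9 / 179.21 × 0.85 ≈ 27.0 mL/min
Patient 2: SCr = 199 / 88.4 = 2.251 mg/dL
Patient 2: CrCl = (140 − 23) × 106.1 / (72 × 2.251) × 0.85 = 12413.7 / 162.07 × 0.85 ≈ 65.1 mL/min
27.0 vs 65.1 mL/min → Patient 2 is higher.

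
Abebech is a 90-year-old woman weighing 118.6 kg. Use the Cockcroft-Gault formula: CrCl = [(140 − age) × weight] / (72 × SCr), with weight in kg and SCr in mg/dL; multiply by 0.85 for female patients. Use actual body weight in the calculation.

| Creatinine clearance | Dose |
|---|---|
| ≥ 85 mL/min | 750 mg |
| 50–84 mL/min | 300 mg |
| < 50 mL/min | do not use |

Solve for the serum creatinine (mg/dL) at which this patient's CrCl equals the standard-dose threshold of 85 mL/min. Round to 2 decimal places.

0.82 mg/dL

Standard dose requires CrCl ≥ 85 mL/min.
Set (140 − 90) × 118.6 × 0.85 / (72 × SCr) = 85
SCr = (140 − 90) × 118.6 × 0.85 / (72 × 85) = 0.824 mg/dL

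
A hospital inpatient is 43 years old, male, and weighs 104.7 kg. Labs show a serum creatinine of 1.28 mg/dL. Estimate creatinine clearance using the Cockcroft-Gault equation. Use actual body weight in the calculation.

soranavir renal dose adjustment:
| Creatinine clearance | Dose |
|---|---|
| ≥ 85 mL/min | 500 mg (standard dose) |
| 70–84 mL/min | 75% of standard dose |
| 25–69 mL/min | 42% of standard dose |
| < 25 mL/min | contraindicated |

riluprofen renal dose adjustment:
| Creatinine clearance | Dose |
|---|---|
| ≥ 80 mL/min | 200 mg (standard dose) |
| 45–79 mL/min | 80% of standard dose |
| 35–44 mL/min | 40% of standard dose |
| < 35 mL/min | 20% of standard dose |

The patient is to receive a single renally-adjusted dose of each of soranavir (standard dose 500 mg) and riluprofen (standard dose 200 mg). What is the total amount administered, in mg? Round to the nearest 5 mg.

CrCl = (140 − 43) × 104.7 / (72 × 1.28) = 10155.9 / 92.16 ≈ 110.2 mL/min
CrCl ≈ 110 mL/min.
soranavir: ≥ 85 mL/min → 100% of 500 mg = 500 mg.
riluprofen: ≥ 80 mL/min → 100% of 200 mg = 200 mg.
Total = 500 + 200 = 700 mg.

700 mg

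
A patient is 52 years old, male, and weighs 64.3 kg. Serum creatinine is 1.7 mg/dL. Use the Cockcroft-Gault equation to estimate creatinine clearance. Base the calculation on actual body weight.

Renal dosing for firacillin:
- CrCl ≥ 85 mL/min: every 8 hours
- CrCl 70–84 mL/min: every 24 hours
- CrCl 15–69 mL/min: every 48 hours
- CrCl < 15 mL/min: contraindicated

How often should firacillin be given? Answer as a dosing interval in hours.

every 48 hours

CrCl = (140 − 52) × 64.3 / (72 × 1.7) = 5658.4 / 122.40 ≈ 46.2 mL/min
CrCl ≈ 46 mL/min → bracket 15–69 mL/min → every 48 hours.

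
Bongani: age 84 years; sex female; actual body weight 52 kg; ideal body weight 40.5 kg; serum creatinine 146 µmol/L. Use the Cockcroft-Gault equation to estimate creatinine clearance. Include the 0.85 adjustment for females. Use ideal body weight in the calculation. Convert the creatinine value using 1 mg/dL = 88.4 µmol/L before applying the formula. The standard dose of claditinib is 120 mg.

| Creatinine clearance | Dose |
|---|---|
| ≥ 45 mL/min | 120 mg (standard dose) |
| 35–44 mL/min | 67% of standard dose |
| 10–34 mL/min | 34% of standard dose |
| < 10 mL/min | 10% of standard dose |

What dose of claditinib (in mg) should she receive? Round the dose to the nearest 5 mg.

40 mg

SCr = 146 / 88.4 = 1.652 mg/dL
CrCl = (140 − 84) × 40.5 / (72 × 1.652) × 0.85 = 2268.0 / 118.94 × 0.85 ≈ 16.2 mL/min
CrCl ≈ 16 mL/min → bracket 10–34 mL/min.
34% of 120 mg = 40.8 mg → 40 mg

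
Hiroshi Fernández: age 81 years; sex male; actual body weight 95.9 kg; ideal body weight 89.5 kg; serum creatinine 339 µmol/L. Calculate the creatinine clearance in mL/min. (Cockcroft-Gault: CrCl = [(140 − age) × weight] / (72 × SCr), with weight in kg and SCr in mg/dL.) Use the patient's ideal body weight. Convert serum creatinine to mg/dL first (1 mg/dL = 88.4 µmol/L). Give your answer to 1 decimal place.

SCr = 339 / 88.4 = 3.835 mg/dL
CrCl = (140 − 81) × 89.5 / (72 × 3.835) = 5280.5 / 276.12 ≈ 19.1 mL/min

19.1 mL/min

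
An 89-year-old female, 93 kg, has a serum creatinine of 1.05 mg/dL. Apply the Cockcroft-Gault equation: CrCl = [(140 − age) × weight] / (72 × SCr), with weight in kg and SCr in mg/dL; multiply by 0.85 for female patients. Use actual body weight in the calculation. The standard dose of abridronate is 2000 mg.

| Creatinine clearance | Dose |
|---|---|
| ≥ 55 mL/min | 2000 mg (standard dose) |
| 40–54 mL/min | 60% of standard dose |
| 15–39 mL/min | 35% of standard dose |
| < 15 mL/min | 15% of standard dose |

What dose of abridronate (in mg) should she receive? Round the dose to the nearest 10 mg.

1200 mg

CrCl = (140 − 89) × 93 / (72 × 1.05) × 0.85 = 4743.0 / 75.60 × 0.85 ≈ 53.3 mL/min
CrCl ≈ 53 mL/min → bracket 40–54 mL/min.
60% of 2000 mg = 1200 mg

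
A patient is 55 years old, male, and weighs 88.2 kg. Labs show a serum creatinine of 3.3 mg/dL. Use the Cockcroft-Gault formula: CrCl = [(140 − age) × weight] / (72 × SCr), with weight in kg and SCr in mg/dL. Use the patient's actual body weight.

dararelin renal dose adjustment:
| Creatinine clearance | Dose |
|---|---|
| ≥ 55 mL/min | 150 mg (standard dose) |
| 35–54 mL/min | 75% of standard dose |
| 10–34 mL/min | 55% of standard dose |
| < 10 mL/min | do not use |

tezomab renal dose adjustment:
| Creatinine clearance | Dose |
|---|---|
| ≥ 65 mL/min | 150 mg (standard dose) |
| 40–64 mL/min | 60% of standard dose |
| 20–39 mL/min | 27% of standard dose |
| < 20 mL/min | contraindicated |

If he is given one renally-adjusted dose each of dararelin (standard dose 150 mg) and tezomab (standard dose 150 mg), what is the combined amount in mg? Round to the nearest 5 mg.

125 mg

CrCl = (140 − 55) × 88.2 / (72 × 3.3) = 7497.0 / 237.60 ≈ 31.6 mL/min
CrCl ≈ 32 mL/min.
dararelin: 10–34 mL/min → 55% of 150 mg = 82.5 mg.
tezomab: 20–39 mL/min → 27% of 150 mg = 40.5 mg.
Total = 82.5 + 40.5 = 123 mg.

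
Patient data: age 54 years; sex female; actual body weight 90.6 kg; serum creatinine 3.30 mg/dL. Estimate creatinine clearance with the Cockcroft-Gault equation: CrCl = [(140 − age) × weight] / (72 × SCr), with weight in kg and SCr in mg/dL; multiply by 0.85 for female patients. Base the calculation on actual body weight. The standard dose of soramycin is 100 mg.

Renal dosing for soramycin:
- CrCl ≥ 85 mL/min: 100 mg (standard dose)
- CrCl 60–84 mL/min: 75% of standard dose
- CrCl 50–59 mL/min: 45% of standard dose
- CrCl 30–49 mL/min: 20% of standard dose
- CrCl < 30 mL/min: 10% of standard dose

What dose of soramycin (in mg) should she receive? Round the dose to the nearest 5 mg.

CrCl = (140 − 54) × 90.6 / (72 × 3.3) × 0.85 = 7791.6 / 237.60 × 0.85 ≈ 27.9 mL/min
CrCl ≈ 28 mL/min → bracket < 30 mL/min.
10% of 100 mg = 10 mg

10 mg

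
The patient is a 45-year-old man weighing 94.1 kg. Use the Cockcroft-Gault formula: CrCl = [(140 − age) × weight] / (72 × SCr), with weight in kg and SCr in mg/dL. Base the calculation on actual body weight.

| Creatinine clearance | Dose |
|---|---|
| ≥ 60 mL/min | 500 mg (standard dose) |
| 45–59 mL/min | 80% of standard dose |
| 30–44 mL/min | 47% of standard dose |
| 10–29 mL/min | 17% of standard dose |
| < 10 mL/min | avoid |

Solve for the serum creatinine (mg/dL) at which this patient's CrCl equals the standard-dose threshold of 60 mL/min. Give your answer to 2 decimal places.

Standard dose requires CrCl ≥ 60 mL/min.
Set (140 − 45) × 94.1 / (72 × SCr) = 60
SCr = (140 − 45) × 94.1 / (72 × 60) = 2.069 mg/dL

2.07 mg/dL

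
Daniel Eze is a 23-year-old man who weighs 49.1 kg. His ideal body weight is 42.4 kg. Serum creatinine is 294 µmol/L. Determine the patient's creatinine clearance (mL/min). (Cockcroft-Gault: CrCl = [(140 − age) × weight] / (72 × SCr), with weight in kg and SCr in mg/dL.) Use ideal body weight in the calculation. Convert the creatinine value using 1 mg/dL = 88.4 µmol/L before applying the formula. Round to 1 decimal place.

SCr = 294 / 88.4 = 3.326 mg/dL
CrCl = (140 − 23) × 42.4 / (72 × 3.326) = 4960.8 / 239.47 ≈ 20.7 mL/min

20.7 mL/min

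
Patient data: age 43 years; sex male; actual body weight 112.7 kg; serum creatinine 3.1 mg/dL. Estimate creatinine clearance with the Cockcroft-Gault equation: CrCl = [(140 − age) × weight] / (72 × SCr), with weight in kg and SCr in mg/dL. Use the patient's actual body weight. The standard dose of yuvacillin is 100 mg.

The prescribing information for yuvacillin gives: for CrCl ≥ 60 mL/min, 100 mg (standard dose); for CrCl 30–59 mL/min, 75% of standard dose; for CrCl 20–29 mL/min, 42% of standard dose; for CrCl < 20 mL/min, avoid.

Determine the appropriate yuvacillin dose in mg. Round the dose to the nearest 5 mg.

75 mg

CrCl = (140 − 43) × 112.7 / (72 × 3.1) = 10931.9 / 223.20 ≈ 49.0 mL/min
CrCl ≈ 49 mL/min → bracket 30–59 mL/min.
75% of 100 mg = 75 mg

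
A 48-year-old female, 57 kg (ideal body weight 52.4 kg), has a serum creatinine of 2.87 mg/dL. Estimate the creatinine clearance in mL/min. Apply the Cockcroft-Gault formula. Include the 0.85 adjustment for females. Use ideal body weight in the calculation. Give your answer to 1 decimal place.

19.8 mL/min

CrCl = (140 − 48) × 52.4 / (72 × 2.87) × 0.85 = 4820.8 / 206.64 × 0.85 ≈ 19.8 mL/min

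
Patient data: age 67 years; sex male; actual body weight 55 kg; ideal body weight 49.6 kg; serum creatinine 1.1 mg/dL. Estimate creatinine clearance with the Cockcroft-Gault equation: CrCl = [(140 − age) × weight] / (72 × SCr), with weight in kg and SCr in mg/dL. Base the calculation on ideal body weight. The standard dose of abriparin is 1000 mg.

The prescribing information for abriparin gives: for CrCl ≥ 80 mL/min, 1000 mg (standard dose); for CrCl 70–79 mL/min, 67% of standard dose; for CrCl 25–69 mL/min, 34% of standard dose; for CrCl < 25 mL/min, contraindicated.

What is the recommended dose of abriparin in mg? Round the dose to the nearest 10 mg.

340 mg

CrCl = (140 − 67) × 49.6 / (72 × 1.1) = 3620.8 / 79.20 ≈ 45.7 mL/min
CrCl ≈ 46 mL/min → bracket 25–69 mL/min.
34% of 1000 mg = 340 mg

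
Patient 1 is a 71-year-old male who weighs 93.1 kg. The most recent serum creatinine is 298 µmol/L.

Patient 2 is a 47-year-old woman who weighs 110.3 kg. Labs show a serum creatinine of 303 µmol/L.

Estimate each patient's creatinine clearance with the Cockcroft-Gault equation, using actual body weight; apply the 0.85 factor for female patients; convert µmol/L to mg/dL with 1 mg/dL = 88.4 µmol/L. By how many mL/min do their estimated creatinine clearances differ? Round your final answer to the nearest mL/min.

Patient 1: SCr = 298 / 88.4 = 3.371 mg/dL
Patient 1: CrCl = (140 − 71) × 93.1 / (72 × 3.371) = 6423.9 / 242.71 ≈ 26.5 mL/min
Patient 2: SCr = 303 / 88.4 = 3.428 mg/dL
Patient 2: CrCl = (140 − 47) × 110.3 / (72 × 3.428) × 0.85 = 10257.9 / 246.82 × 0.85 ≈ 35.3 mL/min
|26.5 − 35.3| = 8.8 mL/min

9 mL/min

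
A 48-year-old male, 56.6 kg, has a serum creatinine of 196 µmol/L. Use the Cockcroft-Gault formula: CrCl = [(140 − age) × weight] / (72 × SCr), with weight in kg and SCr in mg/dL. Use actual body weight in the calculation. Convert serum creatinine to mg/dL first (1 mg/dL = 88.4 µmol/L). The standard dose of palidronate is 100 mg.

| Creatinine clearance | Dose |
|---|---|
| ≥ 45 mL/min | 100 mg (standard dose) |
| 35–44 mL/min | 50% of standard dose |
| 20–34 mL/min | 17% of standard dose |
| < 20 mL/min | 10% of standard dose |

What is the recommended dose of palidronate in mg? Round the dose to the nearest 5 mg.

15 mg

SCr = 196 / 88.4 = 2.217 mg/dL
CrCl = (140 − 48) × 56.6 / (72 × 2.217) = 5207.2 / 159.62 ≈ 32.6 mL/min
CrCl ≈ 33 mL/min → bracket 20–34 mL/min.
17% of 100 mg = 17 mg → 15 mg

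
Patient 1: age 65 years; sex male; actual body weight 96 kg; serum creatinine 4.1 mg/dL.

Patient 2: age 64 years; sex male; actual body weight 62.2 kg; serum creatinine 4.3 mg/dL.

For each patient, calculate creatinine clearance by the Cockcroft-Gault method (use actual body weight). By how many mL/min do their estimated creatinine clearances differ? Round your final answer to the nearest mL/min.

9 mL/min

Patient 1: CrCl = (140 − 65) × 96 / (72 × 4.1) = 7200.0 / 295.20 ≈ 24.4 mL/min
Patient 2: CrCl = (140 − 64) × 62.2 / (72 × 4.3) = 4727.2 / 309.60 ≈ 15.3 mL/min
|24.4 − 15.3| = 9.1 mL/min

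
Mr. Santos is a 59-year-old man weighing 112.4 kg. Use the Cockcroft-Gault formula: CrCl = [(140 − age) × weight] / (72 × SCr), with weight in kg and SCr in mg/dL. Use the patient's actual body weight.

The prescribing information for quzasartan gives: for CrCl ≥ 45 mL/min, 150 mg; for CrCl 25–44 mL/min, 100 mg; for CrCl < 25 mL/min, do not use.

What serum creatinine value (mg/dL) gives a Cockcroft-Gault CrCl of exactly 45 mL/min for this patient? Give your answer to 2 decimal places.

Standard dose requires CrCl ≥ 45 mL/min.
Set (140 − 59) × 112.4 / (72 × SCr) = 45
SCr = (140 − 59) × 112.4 / (72 × 45) = 2.810 mg/dL

2.81 mg/dL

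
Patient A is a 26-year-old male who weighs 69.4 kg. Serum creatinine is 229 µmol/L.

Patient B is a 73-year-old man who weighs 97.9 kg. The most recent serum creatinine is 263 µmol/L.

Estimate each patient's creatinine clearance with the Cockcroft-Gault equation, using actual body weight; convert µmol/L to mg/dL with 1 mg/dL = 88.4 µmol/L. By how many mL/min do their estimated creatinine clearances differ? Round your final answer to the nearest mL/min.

Patient A: SCr = 229 / 88.4 = 2.59 mg/dL
Patient A: CrCl = (140 − 26) × 69.4 / (72 × 2.59) = 7911.6 / 186.48 ≈ 42.4 mL/min
Patient B: SCr = 263 / 88.4 = 2.975 mg/dL
Patient B: CrCl = (140 − 73) × 97.9 / (72 × 2.975) = 6559.3 / 214.20 ≈ 30.6 mL/min
|42.4 − 30.6| = 11.8 mL/min

12 mL/min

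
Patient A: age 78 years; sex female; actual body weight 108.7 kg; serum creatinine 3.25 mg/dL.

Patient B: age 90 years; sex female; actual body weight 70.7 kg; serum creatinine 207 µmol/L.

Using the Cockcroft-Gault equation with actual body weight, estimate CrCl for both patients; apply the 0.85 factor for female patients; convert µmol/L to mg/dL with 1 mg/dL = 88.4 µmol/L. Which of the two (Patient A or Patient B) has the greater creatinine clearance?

Patient A: CrCl = (140 − 78) × 108.7 / (72 × 3.25) × 0.85 = 6739.4 / 234.00 × 0.85 ≈ 24.5 mL/min
Patient B: SCr = 207 / 88.4 = 2.342 mg/dL
Patient B: CrCl = (140 − 90) × 70.7 / (72 × 2.342) × 0.85 = 3535.0 / 168.62 × 0.85 ≈ 17.8 mL/min
24.5 vs 17.8 mL/min → Patient A is higher.

Patient A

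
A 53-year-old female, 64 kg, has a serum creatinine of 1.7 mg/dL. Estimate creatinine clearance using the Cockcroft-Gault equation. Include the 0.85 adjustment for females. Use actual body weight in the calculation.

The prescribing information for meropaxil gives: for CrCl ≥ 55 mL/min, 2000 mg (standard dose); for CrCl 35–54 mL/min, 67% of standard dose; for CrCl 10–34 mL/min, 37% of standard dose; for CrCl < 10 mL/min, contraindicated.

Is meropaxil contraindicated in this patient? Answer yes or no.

CrCl = (140 − 53) × 64 / (72 × 1.7) × 0.85 = 5568.0 / 122.40 × 0.85 ≈ 38.7 mL/min
CrCl ≈ 39 mL/min, which is ≥ 10 mL/min.

no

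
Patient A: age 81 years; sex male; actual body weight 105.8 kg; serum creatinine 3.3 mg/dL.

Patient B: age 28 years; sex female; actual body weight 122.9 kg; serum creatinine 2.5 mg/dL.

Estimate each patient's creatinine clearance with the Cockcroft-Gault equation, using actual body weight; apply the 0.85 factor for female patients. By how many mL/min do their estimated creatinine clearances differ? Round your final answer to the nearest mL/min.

39 mL/min

Patient A: CrCl = (140 − 81) × 105.8 / (72 × 3.3) = 6242.2 / 237.60 ≈ 26.3 mL/min
Patient B: CrCl = (140 − 28) × 122.9 / (72 × 2.5) × 0.85 = 13764.8 / 180.00 × 0.85 ≈ 65.0 mL/min
|26.3 − 65.0| = 38.7 mL/min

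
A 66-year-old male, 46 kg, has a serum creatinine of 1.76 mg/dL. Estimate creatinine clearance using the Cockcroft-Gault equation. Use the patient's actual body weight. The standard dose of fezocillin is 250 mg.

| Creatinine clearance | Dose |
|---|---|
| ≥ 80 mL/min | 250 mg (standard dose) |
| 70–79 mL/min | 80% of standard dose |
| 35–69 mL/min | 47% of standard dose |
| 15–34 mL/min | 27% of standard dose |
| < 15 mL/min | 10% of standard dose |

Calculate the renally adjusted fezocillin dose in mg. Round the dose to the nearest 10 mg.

70 mg

CrCl = (140 − 66) × 46 / (72 × 1.76) = 3404.0 / 126.72 ≈ 26.9 mL/min
CrCl ≈ 27 mL/min → bracket 15–34 mL/min.
27% of 250 mg = 67.5 mg → 70 mg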